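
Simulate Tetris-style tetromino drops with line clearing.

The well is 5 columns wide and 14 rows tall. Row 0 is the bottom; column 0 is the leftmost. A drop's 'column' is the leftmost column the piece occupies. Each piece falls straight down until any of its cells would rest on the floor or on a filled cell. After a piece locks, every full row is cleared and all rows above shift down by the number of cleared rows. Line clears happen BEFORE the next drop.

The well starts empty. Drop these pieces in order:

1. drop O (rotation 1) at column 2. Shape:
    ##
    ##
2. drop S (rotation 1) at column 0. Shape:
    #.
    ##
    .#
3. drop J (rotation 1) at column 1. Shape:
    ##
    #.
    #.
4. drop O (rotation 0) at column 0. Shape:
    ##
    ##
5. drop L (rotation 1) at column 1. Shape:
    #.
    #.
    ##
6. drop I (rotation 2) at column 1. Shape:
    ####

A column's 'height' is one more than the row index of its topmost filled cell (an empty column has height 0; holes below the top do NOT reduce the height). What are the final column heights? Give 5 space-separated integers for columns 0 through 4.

Answer: 7 11 11 11 11

Derivation:
Drop 1: O rot1 at col 2 lands with bottom-row=0; cleared 0 line(s) (total 0); column heights now [0 0 2 2 0], max=2
Drop 2: S rot1 at col 0 lands with bottom-row=0; cleared 0 line(s) (total 0); column heights now [3 2 2 2 0], max=3
Drop 3: J rot1 at col 1 lands with bottom-row=2; cleared 0 line(s) (total 0); column heights now [3 5 5 2 0], max=5
Drop 4: O rot0 at col 0 lands with bottom-row=5; cleared 0 line(s) (total 0); column heights now [7 7 5 2 0], max=7
Drop 5: L rot1 at col 1 lands with bottom-row=7; cleared 0 line(s) (total 0); column heights now [7 10 8 2 0], max=10
Drop 6: I rot2 at col 1 lands with bottom-row=10; cleared 0 line(s) (total 0); column heights now [7 11 11 11 11], max=11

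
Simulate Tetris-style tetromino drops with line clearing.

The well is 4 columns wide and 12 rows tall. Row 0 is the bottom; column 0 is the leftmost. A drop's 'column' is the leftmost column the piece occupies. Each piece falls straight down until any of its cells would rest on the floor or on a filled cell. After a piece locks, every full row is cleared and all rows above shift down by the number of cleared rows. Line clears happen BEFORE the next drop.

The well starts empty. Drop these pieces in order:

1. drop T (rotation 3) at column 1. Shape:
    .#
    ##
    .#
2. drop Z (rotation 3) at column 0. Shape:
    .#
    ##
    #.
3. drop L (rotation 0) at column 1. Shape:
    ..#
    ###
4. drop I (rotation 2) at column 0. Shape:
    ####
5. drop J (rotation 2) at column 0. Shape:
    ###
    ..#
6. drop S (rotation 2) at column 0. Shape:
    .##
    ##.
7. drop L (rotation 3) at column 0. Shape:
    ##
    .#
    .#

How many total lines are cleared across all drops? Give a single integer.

Answer: 1

Derivation:
Drop 1: T rot3 at col 1 lands with bottom-row=0; cleared 0 line(s) (total 0); column heights now [0 2 3 0], max=3
Drop 2: Z rot3 at col 0 lands with bottom-row=1; cleared 0 line(s) (total 0); column heights now [3 4 3 0], max=4
Drop 3: L rot0 at col 1 lands with bottom-row=4; cleared 0 line(s) (total 0); column heights now [3 5 5 6], max=6
Drop 4: I rot2 at col 0 lands with bottom-row=6; cleared 1 line(s) (total 1); column heights now [3 5 5 6], max=6
Drop 5: J rot2 at col 0 lands with bottom-row=5; cleared 0 line(s) (total 1); column heights now [7 7 7 6], max=7
Drop 6: S rot2 at col 0 lands with bottom-row=7; cleared 0 line(s) (total 1); column heights now [8 9 9 6], max=9
Drop 7: L rot3 at col 0 lands with bottom-row=9; cleared 0 line(s) (total 1); column heights now [12 12 9 6], max=12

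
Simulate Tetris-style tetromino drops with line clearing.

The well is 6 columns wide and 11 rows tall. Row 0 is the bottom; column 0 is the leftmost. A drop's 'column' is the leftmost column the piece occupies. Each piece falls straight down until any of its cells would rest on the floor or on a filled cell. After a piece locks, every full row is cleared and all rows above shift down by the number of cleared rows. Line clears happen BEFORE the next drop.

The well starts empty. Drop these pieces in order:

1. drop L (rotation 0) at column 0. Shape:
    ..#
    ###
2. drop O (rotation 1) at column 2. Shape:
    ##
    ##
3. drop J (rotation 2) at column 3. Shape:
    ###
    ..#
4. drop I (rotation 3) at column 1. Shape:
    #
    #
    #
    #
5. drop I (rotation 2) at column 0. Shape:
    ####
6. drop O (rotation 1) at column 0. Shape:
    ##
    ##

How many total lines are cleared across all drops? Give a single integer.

Drop 1: L rot0 at col 0 lands with bottom-row=0; cleared 0 line(s) (total 0); column heights now [1 1 2 0 0 0], max=2
Drop 2: O rot1 at col 2 lands with bottom-row=2; cleared 0 line(s) (total 0); column heights now [1 1 4 4 0 0], max=4
Drop 3: J rot2 at col 3 lands with bottom-row=3; cleared 0 line(s) (total 0); column heights now [1 1 4 5 5 5], max=5
Drop 4: I rot3 at col 1 lands with bottom-row=1; cleared 0 line(s) (total 0); column heights now [1 5 4 5 5 5], max=5
Drop 5: I rot2 at col 0 lands with bottom-row=5; cleared 0 line(s) (total 0); column heights now [6 6 6 6 5 5], max=6
Drop 6: O rot1 at col 0 lands with bottom-row=6; cleared 0 line(s) (total 0); column heights now [8 8 6 6 5 5], max=8

Answer: 0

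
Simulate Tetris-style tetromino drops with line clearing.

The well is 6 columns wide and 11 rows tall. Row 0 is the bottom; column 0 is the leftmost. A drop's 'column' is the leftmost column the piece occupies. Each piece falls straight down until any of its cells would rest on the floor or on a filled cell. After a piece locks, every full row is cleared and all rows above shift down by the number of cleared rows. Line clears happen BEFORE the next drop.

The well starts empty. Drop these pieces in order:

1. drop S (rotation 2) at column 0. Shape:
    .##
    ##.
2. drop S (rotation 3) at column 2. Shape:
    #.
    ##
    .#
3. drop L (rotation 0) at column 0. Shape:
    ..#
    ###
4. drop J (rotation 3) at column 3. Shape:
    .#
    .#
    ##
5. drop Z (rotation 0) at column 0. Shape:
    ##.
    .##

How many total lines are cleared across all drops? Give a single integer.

Drop 1: S rot2 at col 0 lands with bottom-row=0; cleared 0 line(s) (total 0); column heights now [1 2 2 0 0 0], max=2
Drop 2: S rot3 at col 2 lands with bottom-row=1; cleared 0 line(s) (total 0); column heights now [1 2 4 3 0 0], max=4
Drop 3: L rot0 at col 0 lands with bottom-row=4; cleared 0 line(s) (total 0); column heights now [5 5 6 3 0 0], max=6
Drop 4: J rot3 at col 3 lands with bottom-row=3; cleared 0 line(s) (total 0); column heights now [5 5 6 4 6 0], max=6
Drop 5: Z rot0 at col 0 lands with bottom-row=6; cleared 0 line(s) (total 0); column heights now [8 8 7 4 6 0], max=8

Answer: 0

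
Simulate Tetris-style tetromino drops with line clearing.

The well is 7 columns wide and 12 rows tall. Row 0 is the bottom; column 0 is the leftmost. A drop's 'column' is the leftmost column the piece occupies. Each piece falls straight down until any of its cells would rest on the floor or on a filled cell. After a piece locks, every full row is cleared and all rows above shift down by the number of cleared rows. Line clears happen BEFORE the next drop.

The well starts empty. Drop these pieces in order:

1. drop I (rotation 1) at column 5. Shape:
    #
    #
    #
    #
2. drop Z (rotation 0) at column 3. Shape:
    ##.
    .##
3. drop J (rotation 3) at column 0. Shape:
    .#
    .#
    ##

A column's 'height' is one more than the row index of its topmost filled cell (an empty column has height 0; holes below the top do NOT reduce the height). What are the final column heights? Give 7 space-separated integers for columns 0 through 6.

Answer: 1 3 0 6 6 5 0

Derivation:
Drop 1: I rot1 at col 5 lands with bottom-row=0; cleared 0 line(s) (total 0); column heights now [0 0 0 0 0 4 0], max=4
Drop 2: Z rot0 at col 3 lands with bottom-row=4; cleared 0 line(s) (total 0); column heights now [0 0 0 6 6 5 0], max=6
Drop 3: J rot3 at col 0 lands with bottom-row=0; cleared 0 line(s) (total 0); column heights now [1 3 0 6 6 5 0], max=6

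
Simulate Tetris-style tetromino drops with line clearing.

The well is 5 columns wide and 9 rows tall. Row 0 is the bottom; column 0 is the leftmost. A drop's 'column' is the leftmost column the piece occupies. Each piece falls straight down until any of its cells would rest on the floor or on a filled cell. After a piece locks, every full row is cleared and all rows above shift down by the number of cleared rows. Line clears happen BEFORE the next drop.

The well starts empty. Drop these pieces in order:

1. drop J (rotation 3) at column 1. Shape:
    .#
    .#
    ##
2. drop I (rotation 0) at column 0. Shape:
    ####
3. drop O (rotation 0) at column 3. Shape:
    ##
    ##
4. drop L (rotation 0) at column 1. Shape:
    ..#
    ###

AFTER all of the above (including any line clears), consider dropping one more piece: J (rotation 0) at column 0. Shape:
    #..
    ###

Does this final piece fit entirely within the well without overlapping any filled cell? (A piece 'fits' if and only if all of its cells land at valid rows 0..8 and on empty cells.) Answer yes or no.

Drop 1: J rot3 at col 1 lands with bottom-row=0; cleared 0 line(s) (total 0); column heights now [0 1 3 0 0], max=3
Drop 2: I rot0 at col 0 lands with bottom-row=3; cleared 0 line(s) (total 0); column heights now [4 4 4 4 0], max=4
Drop 3: O rot0 at col 3 lands with bottom-row=4; cleared 0 line(s) (total 0); column heights now [4 4 4 6 6], max=6
Drop 4: L rot0 at col 1 lands with bottom-row=6; cleared 0 line(s) (total 0); column heights now [4 7 7 8 6], max=8
Test piece J rot0 at col 0 (width 3): heights before test = [4 7 7 8 6]; fits = True

Answer: yes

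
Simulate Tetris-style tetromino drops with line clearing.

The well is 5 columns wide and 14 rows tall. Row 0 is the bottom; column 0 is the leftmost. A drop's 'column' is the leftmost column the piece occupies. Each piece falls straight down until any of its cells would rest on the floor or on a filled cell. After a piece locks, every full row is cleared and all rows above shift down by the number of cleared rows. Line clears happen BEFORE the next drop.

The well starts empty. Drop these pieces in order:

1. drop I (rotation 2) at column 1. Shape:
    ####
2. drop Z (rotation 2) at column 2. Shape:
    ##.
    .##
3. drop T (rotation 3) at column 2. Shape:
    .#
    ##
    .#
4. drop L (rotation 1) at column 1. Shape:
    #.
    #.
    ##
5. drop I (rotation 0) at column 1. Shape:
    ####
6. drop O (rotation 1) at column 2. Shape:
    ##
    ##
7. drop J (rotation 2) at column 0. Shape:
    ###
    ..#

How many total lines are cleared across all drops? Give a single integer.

Drop 1: I rot2 at col 1 lands with bottom-row=0; cleared 0 line(s) (total 0); column heights now [0 1 1 1 1], max=1
Drop 2: Z rot2 at col 2 lands with bottom-row=1; cleared 0 line(s) (total 0); column heights now [0 1 3 3 2], max=3
Drop 3: T rot3 at col 2 lands with bottom-row=3; cleared 0 line(s) (total 0); column heights now [0 1 5 6 2], max=6
Drop 4: L rot1 at col 1 lands with bottom-row=5; cleared 0 line(s) (total 0); column heights now [0 8 6 6 2], max=8
Drop 5: I rot0 at col 1 lands with bottom-row=8; cleared 0 line(s) (total 0); column heights now [0 9 9 9 9], max=9
Drop 6: O rot1 at col 2 lands with bottom-row=9; cleared 0 line(s) (total 0); column heights now [0 9 11 11 9], max=11
Drop 7: J rot2 at col 0 lands with bottom-row=11; cleared 0 line(s) (total 0); column heights now [13 13 13 11 9], max=13

Answer: 0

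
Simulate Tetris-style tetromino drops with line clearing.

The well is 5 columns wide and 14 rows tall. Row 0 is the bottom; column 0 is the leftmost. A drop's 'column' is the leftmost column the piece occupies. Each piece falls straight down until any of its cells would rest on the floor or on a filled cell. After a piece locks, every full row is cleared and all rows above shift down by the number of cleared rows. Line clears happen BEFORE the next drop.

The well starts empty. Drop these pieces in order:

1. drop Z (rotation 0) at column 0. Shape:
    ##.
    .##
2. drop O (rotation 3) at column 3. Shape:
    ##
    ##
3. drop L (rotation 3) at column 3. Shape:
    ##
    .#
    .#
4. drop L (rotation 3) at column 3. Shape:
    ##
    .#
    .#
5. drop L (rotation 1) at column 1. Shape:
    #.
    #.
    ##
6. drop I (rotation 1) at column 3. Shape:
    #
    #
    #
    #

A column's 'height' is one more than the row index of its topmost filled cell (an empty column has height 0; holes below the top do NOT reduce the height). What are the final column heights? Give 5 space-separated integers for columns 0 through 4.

Drop 1: Z rot0 at col 0 lands with bottom-row=0; cleared 0 line(s) (total 0); column heights now [2 2 1 0 0], max=2
Drop 2: O rot3 at col 3 lands with bottom-row=0; cleared 0 line(s) (total 0); column heights now [2 2 1 2 2], max=2
Drop 3: L rot3 at col 3 lands with bottom-row=2; cleared 0 line(s) (total 0); column heights now [2 2 1 5 5], max=5
Drop 4: L rot3 at col 3 lands with bottom-row=5; cleared 0 line(s) (total 0); column heights now [2 2 1 8 8], max=8
Drop 5: L rot1 at col 1 lands with bottom-row=2; cleared 0 line(s) (total 0); column heights now [2 5 3 8 8], max=8
Drop 6: I rot1 at col 3 lands with bottom-row=8; cleared 0 line(s) (total 0); column heights now [2 5 3 12 8], max=12

Answer: 2 5 3 12 8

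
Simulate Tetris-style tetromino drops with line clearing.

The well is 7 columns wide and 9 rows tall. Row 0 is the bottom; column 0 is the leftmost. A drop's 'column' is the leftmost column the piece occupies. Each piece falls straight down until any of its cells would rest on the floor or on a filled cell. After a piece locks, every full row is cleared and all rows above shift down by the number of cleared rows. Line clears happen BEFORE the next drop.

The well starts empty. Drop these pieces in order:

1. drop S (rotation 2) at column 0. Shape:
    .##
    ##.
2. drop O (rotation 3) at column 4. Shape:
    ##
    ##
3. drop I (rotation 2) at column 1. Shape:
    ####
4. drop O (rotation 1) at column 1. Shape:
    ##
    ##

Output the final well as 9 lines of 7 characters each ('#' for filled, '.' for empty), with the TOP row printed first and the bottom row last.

Answer: .......
.......
.......
.......
.##....
.##....
.####..
.##.##.
##..##.

Derivation:
Drop 1: S rot2 at col 0 lands with bottom-row=0; cleared 0 line(s) (total 0); column heights now [1 2 2 0 0 0 0], max=2
Drop 2: O rot3 at col 4 lands with bottom-row=0; cleared 0 line(s) (total 0); column heights now [1 2 2 0 2 2 0], max=2
Drop 3: I rot2 at col 1 lands with bottom-row=2; cleared 0 line(s) (total 0); column heights now [1 3 3 3 3 2 0], max=3
Drop 4: O rot1 at col 1 lands with bottom-row=3; cleared 0 line(s) (total 0); column heights now [1 5 5 3 3 2 0], max=5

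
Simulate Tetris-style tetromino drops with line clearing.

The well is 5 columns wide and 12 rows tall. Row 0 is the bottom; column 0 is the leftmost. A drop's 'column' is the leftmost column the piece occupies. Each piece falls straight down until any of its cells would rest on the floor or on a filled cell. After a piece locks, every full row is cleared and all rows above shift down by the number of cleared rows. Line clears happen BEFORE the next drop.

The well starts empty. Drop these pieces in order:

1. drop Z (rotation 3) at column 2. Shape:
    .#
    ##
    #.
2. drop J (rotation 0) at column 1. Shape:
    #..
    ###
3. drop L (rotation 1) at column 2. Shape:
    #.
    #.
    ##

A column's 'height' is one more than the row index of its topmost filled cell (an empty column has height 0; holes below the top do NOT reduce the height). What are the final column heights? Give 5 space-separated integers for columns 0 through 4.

Answer: 0 5 7 5 0

Derivation:
Drop 1: Z rot3 at col 2 lands with bottom-row=0; cleared 0 line(s) (total 0); column heights now [0 0 2 3 0], max=3
Drop 2: J rot0 at col 1 lands with bottom-row=3; cleared 0 line(s) (total 0); column heights now [0 5 4 4 0], max=5
Drop 3: L rot1 at col 2 lands with bottom-row=4; cleared 0 line(s) (total 0); column heights now [0 5 7 5 0], max=7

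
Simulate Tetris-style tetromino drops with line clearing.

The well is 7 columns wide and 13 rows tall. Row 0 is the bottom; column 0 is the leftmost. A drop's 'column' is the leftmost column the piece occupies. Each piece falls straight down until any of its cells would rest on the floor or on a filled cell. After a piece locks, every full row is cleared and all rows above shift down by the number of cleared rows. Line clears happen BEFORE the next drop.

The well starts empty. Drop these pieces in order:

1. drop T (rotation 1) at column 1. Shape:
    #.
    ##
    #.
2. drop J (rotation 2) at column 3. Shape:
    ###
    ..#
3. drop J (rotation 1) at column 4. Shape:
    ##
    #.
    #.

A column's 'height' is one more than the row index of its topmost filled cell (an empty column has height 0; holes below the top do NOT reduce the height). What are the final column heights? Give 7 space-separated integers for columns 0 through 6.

Answer: 0 3 2 2 5 5 0

Derivation:
Drop 1: T rot1 at col 1 lands with bottom-row=0; cleared 0 line(s) (total 0); column heights now [0 3 2 0 0 0 0], max=3
Drop 2: J rot2 at col 3 lands with bottom-row=0; cleared 0 line(s) (total 0); column heights now [0 3 2 2 2 2 0], max=3
Drop 3: J rot1 at col 4 lands with bottom-row=2; cleared 0 line(s) (total 0); column heights now [0 3 2 2 5 5 0], max=5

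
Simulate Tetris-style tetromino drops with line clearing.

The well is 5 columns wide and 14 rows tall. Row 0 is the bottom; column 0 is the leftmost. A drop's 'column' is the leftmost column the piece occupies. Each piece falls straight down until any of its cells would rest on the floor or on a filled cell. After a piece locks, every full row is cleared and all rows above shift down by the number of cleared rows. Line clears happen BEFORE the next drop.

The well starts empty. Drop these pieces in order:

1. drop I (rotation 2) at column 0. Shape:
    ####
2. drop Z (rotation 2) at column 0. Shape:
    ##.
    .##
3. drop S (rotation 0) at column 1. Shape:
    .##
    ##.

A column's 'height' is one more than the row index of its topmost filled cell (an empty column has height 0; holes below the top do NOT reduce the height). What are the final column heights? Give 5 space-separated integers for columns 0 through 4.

Drop 1: I rot2 at col 0 lands with bottom-row=0; cleared 0 line(s) (total 0); column heights now [1 1 1 1 0], max=1
Drop 2: Z rot2 at col 0 lands with bottom-row=1; cleared 0 line(s) (total 0); column heights now [3 3 2 1 0], max=3
Drop 3: S rot0 at col 1 lands with bottom-row=3; cleared 0 line(s) (total 0); column heights now [3 4 5 5 0], max=5

Answer: 3 4 5 5 0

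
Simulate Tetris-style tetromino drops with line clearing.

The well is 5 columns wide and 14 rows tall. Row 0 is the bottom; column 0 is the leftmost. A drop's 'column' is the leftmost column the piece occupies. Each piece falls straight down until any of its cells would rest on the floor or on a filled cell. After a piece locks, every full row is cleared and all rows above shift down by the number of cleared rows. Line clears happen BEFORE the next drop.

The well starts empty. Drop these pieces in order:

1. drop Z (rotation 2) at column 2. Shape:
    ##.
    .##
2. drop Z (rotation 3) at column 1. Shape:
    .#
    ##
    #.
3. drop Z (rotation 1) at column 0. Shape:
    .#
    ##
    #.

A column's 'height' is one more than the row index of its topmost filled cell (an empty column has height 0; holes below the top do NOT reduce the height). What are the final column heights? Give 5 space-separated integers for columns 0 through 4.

Answer: 4 5 4 2 1

Derivation:
Drop 1: Z rot2 at col 2 lands with bottom-row=0; cleared 0 line(s) (total 0); column heights now [0 0 2 2 1], max=2
Drop 2: Z rot3 at col 1 lands with bottom-row=1; cleared 0 line(s) (total 0); column heights now [0 3 4 2 1], max=4
Drop 3: Z rot1 at col 0 lands with bottom-row=2; cleared 0 line(s) (total 0); column heights now [4 5 4 2 1], max=5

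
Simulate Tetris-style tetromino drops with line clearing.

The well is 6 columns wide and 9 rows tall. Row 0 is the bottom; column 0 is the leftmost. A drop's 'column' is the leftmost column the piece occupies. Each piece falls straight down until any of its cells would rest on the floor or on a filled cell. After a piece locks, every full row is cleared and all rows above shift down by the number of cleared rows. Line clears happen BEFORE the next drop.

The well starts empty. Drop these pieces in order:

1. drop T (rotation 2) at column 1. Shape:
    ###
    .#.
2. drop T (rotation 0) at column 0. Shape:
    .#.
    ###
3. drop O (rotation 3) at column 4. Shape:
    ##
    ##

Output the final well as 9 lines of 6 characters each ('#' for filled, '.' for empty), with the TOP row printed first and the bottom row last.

Answer: ......
......
......
......
......
.#....
###...
.#####
..#.##

Derivation:
Drop 1: T rot2 at col 1 lands with bottom-row=0; cleared 0 line(s) (total 0); column heights now [0 2 2 2 0 0], max=2
Drop 2: T rot0 at col 0 lands with bottom-row=2; cleared 0 line(s) (total 0); column heights now [3 4 3 2 0 0], max=4
Drop 3: O rot3 at col 4 lands with bottom-row=0; cleared 0 line(s) (total 0); column heights now [3 4 3 2 2 2], max=4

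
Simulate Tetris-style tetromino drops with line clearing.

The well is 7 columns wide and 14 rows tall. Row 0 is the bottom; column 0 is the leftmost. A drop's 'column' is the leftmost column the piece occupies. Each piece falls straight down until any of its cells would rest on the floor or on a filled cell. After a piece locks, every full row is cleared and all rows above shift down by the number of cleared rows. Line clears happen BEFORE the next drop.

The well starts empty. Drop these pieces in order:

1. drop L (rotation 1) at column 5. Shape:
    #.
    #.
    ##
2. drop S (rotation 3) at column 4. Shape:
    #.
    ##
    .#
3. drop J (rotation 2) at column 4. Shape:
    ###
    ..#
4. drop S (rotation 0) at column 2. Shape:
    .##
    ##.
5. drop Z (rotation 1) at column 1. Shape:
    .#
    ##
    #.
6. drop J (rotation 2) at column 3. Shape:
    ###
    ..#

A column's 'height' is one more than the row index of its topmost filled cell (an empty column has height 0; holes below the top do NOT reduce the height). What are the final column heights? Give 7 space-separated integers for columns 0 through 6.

Answer: 0 8 9 9 9 9 7

Derivation:
Drop 1: L rot1 at col 5 lands with bottom-row=0; cleared 0 line(s) (total 0); column heights now [0 0 0 0 0 3 1], max=3
Drop 2: S rot3 at col 4 lands with bottom-row=3; cleared 0 line(s) (total 0); column heights now [0 0 0 0 6 5 1], max=6
Drop 3: J rot2 at col 4 lands with bottom-row=5; cleared 0 line(s) (total 0); column heights now [0 0 0 0 7 7 7], max=7
Drop 4: S rot0 at col 2 lands with bottom-row=6; cleared 0 line(s) (total 0); column heights now [0 0 7 8 8 7 7], max=8
Drop 5: Z rot1 at col 1 lands with bottom-row=6; cleared 0 line(s) (total 0); column heights now [0 8 9 8 8 7 7], max=9
Drop 6: J rot2 at col 3 lands with bottom-row=7; cleared 0 line(s) (total 0); column heights now [0 8 9 9 9 9 7], max=9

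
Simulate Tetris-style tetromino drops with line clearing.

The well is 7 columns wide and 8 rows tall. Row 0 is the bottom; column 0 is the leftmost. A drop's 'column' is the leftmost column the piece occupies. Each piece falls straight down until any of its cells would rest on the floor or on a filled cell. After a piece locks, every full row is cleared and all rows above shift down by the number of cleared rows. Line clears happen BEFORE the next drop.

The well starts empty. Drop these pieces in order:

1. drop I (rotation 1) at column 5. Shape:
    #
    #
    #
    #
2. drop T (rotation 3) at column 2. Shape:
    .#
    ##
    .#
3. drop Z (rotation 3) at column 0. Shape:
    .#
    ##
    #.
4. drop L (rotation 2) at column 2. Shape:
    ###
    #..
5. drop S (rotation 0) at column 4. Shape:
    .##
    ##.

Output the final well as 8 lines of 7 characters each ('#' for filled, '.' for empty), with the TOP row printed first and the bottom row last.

Answer: .......
.......
.....##
....##.
..####.
.###.#.
####.#.
#..#.#.

Derivation:
Drop 1: I rot1 at col 5 lands with bottom-row=0; cleared 0 line(s) (total 0); column heights now [0 0 0 0 0 4 0], max=4
Drop 2: T rot3 at col 2 lands with bottom-row=0; cleared 0 line(s) (total 0); column heights now [0 0 2 3 0 4 0], max=4
Drop 3: Z rot3 at col 0 lands with bottom-row=0; cleared 0 line(s) (total 0); column heights now [2 3 2 3 0 4 0], max=4
Drop 4: L rot2 at col 2 lands with bottom-row=2; cleared 0 line(s) (total 0); column heights now [2 3 4 4 4 4 0], max=4
Drop 5: S rot0 at col 4 lands with bottom-row=4; cleared 0 line(s) (total 0); column heights now [2 3 4 4 5 6 6], max=6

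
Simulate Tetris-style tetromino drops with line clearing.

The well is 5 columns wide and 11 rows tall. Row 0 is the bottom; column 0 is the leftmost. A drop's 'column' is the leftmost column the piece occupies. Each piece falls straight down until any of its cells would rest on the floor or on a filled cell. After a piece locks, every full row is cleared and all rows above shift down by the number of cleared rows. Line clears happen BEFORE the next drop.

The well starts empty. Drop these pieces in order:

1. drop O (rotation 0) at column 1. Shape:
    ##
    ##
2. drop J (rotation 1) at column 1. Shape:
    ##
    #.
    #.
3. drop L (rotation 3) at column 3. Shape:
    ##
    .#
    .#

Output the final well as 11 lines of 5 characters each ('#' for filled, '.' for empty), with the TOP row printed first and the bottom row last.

Answer: .....
.....
.....
.....
.....
.....
.##..
.#...
.#.##
.##.#
.##.#

Derivation:
Drop 1: O rot0 at col 1 lands with bottom-row=0; cleared 0 line(s) (total 0); column heights now [0 2 2 0 0], max=2
Drop 2: J rot1 at col 1 lands with bottom-row=2; cleared 0 line(s) (total 0); column heights now [0 5 5 0 0], max=5
Drop 3: L rot3 at col 3 lands with bottom-row=0; cleared 0 line(s) (total 0); column heights now [0 5 5 3 3], max=5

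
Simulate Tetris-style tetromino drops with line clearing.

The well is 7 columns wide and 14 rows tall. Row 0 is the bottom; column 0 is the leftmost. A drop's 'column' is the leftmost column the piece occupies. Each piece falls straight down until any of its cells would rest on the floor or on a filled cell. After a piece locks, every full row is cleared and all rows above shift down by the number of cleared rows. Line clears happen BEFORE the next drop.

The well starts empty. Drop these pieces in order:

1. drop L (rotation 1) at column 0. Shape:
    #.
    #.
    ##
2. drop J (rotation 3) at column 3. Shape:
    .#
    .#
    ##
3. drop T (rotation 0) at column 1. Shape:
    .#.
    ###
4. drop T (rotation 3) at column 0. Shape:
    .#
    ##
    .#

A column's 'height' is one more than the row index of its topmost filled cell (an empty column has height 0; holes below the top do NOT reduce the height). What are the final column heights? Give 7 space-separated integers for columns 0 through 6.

Drop 1: L rot1 at col 0 lands with bottom-row=0; cleared 0 line(s) (total 0); column heights now [3 1 0 0 0 0 0], max=3
Drop 2: J rot3 at col 3 lands with bottom-row=0; cleared 0 line(s) (total 0); column heights now [3 1 0 1 3 0 0], max=3
Drop 3: T rot0 at col 1 lands with bottom-row=1; cleared 0 line(s) (total 0); column heights now [3 2 3 2 3 0 0], max=3
Drop 4: T rot3 at col 0 lands with bottom-row=2; cleared 0 line(s) (total 0); column heights now [4 5 3 2 3 0 0], max=5

Answer: 4 5 3 2 3 0 0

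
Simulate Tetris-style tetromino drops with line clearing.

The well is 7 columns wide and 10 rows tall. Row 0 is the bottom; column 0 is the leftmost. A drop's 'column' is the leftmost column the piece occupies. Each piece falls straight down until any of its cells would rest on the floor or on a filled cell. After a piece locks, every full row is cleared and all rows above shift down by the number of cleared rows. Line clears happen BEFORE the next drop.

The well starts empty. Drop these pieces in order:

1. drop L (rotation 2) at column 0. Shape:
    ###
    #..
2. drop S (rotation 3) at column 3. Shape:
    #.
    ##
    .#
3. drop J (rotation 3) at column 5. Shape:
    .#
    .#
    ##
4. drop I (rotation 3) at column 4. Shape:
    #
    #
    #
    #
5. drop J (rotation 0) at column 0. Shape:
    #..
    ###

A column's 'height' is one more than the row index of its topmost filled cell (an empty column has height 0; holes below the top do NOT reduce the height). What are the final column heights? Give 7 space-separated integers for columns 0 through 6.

Drop 1: L rot2 at col 0 lands with bottom-row=0; cleared 0 line(s) (total 0); column heights now [2 2 2 0 0 0 0], max=2
Drop 2: S rot3 at col 3 lands with bottom-row=0; cleared 0 line(s) (total 0); column heights now [2 2 2 3 2 0 0], max=3
Drop 3: J rot3 at col 5 lands with bottom-row=0; cleared 0 line(s) (total 0); column heights now [2 2 2 3 2 1 3], max=3
Drop 4: I rot3 at col 4 lands with bottom-row=2; cleared 0 line(s) (total 0); column heights now [2 2 2 3 6 1 3], max=6
Drop 5: J rot0 at col 0 lands with bottom-row=2; cleared 0 line(s) (total 0); column heights now [4 3 3 3 6 1 3], max=6

Answer: 4 3 3 3 6 1 3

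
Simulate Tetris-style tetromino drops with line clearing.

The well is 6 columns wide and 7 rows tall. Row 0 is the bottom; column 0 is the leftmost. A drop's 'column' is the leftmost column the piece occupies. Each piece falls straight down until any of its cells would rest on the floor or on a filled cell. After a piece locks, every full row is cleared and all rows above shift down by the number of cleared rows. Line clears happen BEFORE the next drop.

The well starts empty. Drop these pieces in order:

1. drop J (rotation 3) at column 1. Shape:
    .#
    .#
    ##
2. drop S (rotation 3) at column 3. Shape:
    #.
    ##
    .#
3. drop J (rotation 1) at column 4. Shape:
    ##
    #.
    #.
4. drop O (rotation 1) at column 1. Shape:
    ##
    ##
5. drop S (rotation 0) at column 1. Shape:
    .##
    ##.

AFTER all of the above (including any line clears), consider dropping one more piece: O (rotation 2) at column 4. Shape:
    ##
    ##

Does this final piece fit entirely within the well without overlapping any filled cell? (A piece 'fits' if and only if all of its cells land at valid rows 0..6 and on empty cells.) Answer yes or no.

Drop 1: J rot3 at col 1 lands with bottom-row=0; cleared 0 line(s) (total 0); column heights now [0 1 3 0 0 0], max=3
Drop 2: S rot3 at col 3 lands with bottom-row=0; cleared 0 line(s) (total 0); column heights now [0 1 3 3 2 0], max=3
Drop 3: J rot1 at col 4 lands with bottom-row=2; cleared 0 line(s) (total 0); column heights now [0 1 3 3 5 5], max=5
Drop 4: O rot1 at col 1 lands with bottom-row=3; cleared 0 line(s) (total 0); column heights now [0 5 5 3 5 5], max=5
Drop 5: S rot0 at col 1 lands with bottom-row=5; cleared 0 line(s) (total 0); column heights now [0 6 7 7 5 5], max=7
Test piece O rot2 at col 4 (width 2): heights before test = [0 6 7 7 5 5]; fits = True

Answer: yes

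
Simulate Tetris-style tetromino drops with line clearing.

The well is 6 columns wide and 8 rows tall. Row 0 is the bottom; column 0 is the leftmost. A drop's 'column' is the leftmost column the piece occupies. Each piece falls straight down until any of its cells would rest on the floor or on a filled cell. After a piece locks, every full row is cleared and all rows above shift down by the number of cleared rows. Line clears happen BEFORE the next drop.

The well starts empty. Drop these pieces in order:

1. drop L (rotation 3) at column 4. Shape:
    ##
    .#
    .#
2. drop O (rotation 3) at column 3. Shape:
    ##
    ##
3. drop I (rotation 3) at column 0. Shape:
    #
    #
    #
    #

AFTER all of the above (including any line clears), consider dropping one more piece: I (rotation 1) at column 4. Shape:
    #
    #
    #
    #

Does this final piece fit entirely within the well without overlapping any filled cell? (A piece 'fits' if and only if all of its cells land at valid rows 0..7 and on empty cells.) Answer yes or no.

Drop 1: L rot3 at col 4 lands with bottom-row=0; cleared 0 line(s) (total 0); column heights now [0 0 0 0 3 3], max=3
Drop 2: O rot3 at col 3 lands with bottom-row=3; cleared 0 line(s) (total 0); column heights now [0 0 0 5 5 3], max=5
Drop 3: I rot3 at col 0 lands with bottom-row=0; cleared 0 line(s) (total 0); column heights now [4 0 0 5 5 3], max=5
Test piece I rot1 at col 4 (width 1): heights before test = [4 0 0 5 5 3]; fits = False

Answer: no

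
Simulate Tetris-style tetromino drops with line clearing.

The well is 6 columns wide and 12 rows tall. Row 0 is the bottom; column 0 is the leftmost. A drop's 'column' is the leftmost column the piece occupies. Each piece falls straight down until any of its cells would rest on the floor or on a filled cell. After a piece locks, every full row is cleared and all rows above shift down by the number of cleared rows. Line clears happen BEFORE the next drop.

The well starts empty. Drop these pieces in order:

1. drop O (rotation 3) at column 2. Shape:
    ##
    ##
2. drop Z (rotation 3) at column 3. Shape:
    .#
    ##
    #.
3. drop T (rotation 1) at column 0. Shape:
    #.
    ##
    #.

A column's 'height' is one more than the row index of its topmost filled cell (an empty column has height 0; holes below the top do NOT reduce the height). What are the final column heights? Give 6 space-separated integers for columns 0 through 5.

Drop 1: O rot3 at col 2 lands with bottom-row=0; cleared 0 line(s) (total 0); column heights now [0 0 2 2 0 0], max=2
Drop 2: Z rot3 at col 3 lands with bottom-row=2; cleared 0 line(s) (total 0); column heights now [0 0 2 4 5 0], max=5
Drop 3: T rot1 at col 0 lands with bottom-row=0; cleared 0 line(s) (total 0); column heights now [3 2 2 4 5 0], max=5

Answer: 3 2 2 4 5 0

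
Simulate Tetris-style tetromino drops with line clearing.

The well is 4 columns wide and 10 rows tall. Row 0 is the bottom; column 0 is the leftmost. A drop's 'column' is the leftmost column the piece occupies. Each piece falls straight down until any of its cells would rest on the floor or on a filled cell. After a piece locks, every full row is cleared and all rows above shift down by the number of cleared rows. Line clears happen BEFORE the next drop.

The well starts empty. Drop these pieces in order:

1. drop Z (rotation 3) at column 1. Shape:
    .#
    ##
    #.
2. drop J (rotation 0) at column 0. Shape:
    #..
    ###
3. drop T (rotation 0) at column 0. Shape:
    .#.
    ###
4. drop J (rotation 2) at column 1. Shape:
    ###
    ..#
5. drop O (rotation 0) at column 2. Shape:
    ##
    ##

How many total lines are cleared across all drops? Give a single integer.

Drop 1: Z rot3 at col 1 lands with bottom-row=0; cleared 0 line(s) (total 0); column heights now [0 2 3 0], max=3
Drop 2: J rot0 at col 0 lands with bottom-row=3; cleared 0 line(s) (total 0); column heights now [5 4 4 0], max=5
Drop 3: T rot0 at col 0 lands with bottom-row=5; cleared 0 line(s) (total 0); column heights now [6 7 6 0], max=7
Drop 4: J rot2 at col 1 lands with bottom-row=6; cleared 0 line(s) (total 0); column heights now [6 8 8 8], max=8
Drop 5: O rot0 at col 2 lands with bottom-row=8; cleared 0 line(s) (total 0); column heights now [6 8 10 10], max=10

Answer: 0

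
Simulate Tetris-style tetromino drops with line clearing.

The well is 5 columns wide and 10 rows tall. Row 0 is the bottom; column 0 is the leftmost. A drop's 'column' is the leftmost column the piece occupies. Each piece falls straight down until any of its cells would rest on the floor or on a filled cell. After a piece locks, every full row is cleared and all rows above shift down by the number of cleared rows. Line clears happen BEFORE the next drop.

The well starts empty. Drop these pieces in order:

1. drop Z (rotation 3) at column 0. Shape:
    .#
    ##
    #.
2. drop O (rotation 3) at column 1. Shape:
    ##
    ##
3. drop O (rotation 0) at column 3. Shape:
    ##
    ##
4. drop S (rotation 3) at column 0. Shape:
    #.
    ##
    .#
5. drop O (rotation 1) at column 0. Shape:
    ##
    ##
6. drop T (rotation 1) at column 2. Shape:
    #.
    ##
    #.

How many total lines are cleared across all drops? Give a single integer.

Drop 1: Z rot3 at col 0 lands with bottom-row=0; cleared 0 line(s) (total 0); column heights now [2 3 0 0 0], max=3
Drop 2: O rot3 at col 1 lands with bottom-row=3; cleared 0 line(s) (total 0); column heights now [2 5 5 0 0], max=5
Drop 3: O rot0 at col 3 lands with bottom-row=0; cleared 0 line(s) (total 0); column heights now [2 5 5 2 2], max=5
Drop 4: S rot3 at col 0 lands with bottom-row=5; cleared 0 line(s) (total 0); column heights now [8 7 5 2 2], max=8
Drop 5: O rot1 at col 0 lands with bottom-row=8; cleared 0 line(s) (total 0); column heights now [10 10 5 2 2], max=10
Drop 6: T rot1 at col 2 lands with bottom-row=5; cleared 0 line(s) (total 0); column heights now [10 10 8 7 2], max=10

Answer: 0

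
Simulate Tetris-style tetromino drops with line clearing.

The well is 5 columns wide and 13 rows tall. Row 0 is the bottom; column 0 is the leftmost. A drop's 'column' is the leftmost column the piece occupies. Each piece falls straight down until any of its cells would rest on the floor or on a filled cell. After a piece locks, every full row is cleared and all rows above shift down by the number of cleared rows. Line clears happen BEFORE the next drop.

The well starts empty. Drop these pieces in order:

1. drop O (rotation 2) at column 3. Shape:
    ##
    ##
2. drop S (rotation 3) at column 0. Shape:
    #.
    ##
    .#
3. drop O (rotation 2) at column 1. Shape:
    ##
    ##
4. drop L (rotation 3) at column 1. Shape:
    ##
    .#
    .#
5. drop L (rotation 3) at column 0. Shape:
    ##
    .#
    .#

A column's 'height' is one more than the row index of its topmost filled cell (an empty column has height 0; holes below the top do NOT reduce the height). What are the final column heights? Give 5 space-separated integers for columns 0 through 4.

Answer: 10 10 7 2 2

Derivation:
Drop 1: O rot2 at col 3 lands with bottom-row=0; cleared 0 line(s) (total 0); column heights now [0 0 0 2 2], max=2
Drop 2: S rot3 at col 0 lands with bottom-row=0; cleared 0 line(s) (total 0); column heights now [3 2 0 2 2], max=3
Drop 3: O rot2 at col 1 lands with bottom-row=2; cleared 0 line(s) (total 0); column heights now [3 4 4 2 2], max=4
Drop 4: L rot3 at col 1 lands with bottom-row=4; cleared 0 line(s) (total 0); column heights now [3 7 7 2 2], max=7
Drop 5: L rot3 at col 0 lands with bottom-row=7; cleared 0 line(s) (total 0); column heights now [10 10 7 2 2], max=10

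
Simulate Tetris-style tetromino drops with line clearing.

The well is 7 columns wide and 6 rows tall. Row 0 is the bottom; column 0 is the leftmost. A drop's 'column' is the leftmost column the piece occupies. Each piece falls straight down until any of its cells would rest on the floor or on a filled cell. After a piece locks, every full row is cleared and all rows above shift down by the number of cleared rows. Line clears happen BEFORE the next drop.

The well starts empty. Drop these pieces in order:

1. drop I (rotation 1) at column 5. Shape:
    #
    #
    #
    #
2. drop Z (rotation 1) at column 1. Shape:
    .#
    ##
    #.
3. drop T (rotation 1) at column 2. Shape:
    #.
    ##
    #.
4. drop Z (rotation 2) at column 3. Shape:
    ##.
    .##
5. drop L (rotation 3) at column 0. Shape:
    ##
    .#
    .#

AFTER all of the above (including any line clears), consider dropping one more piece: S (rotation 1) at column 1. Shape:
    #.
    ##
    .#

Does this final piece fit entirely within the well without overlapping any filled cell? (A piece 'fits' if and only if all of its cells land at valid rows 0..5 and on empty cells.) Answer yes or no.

Answer: no

Derivation:
Drop 1: I rot1 at col 5 lands with bottom-row=0; cleared 0 line(s) (total 0); column heights now [0 0 0 0 0 4 0], max=4
Drop 2: Z rot1 at col 1 lands with bottom-row=0; cleared 0 line(s) (total 0); column heights now [0 2 3 0 0 4 0], max=4
Drop 3: T rot1 at col 2 lands with bottom-row=3; cleared 0 line(s) (total 0); column heights now [0 2 6 5 0 4 0], max=6
Drop 4: Z rot2 at col 3 lands with bottom-row=4; cleared 0 line(s) (total 0); column heights now [0 2 6 6 6 5 0], max=6
Drop 5: L rot3 at col 0 lands with bottom-row=2; cleared 0 line(s) (total 0); column heights now [5 5 6 6 6 5 0], max=6
Test piece S rot1 at col 1 (width 2): heights before test = [5 5 6 6 6 5 0]; fits = False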